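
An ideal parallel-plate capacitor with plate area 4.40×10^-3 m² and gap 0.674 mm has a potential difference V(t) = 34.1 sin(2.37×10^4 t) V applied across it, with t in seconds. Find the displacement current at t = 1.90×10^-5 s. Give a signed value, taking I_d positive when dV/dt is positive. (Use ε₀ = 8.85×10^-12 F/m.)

C = ε₀A/d = (8.85×10^-12)(4.40×10^-3)/(6.74×10^-4) = 5.777×10^-11 F. dV/dt = V₀ω·cos(ωt); at ωt = 0.4503 rad this factor is 0.9003.
I_d = C dV/dt = (5.777×10^-11)(34.1)(2.37×10^4)(0.9003) = 4.20×10^-5 A.

4.20×10^-5 A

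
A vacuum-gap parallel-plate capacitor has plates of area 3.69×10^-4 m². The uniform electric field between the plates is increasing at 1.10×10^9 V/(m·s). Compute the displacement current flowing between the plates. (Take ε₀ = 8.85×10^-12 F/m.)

3.59×10^-6 A

The displacement current is ε₀ times dΦ_E/dt = ε₀ A dE/dt = (8.85×10^-12)(3.69×10^-4)(1.10×10^9) = 3.59×10^-6 A.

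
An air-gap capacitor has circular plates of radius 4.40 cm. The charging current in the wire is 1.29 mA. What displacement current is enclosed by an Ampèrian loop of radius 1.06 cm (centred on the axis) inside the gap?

7.49×10^-5 A

Between the plates the displacement current equals the wire current: I_d = 1.29 mA = 1.29×10^-3 A.
The field is uniform, so I_d,enc = I_d (r/R)² = (1.29×10^-3)(1.06/4.40)² = 7.49×10^-5 A.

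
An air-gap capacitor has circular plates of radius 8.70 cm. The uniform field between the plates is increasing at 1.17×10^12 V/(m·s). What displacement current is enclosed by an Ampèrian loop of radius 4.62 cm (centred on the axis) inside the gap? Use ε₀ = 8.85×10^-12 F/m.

I_d = ε₀ dΦ_E/dt = ε₀ πR² (dE/dt) = (8.85×10^-12)(0.02378)(1.17×10^12) = 0.2462 A through the full plate area.
Through an area πr² the displacement current is I_d·(πr²/πR²) = I_d (r/R)² = 0.0694 A.

0.0694 A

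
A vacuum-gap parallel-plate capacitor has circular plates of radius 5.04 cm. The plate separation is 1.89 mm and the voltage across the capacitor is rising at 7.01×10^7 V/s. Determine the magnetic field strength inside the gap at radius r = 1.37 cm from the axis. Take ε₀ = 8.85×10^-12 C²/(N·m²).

2.83×10^-9 T

With E = V/d, dE/dt = 3.709×10^10 V/(m·s) and πR² = 7.980×10^-3 m², giving I_d = ε₀ πR² dE/dt = 2.619×10^-3 A.
For r < R the Ampère–Maxwell law gives B(2πr) = μ₀ I_d (r²/R²), so B = μ₀ I_d r/(2πR²) = (4π×10^-7)(2.619×10^-3)(0.0137)/(2π·0.0504²) = 2.83×10^-9 T.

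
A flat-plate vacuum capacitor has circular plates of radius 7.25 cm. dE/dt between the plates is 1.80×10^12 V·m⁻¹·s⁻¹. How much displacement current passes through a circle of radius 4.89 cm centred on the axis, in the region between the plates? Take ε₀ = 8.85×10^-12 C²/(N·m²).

I_d = ε₀ dΦ_E/dt = ε₀ πR² (dE/dt) = (8.85×10^-12)(0.01651)(1.80×10^12) = 0.2630 A through the full plate area.
Since J_d is uniform, the enclosed fraction is (r/R)² = 0.4549, giving I_d,enc = 0.120 A.

0.120 A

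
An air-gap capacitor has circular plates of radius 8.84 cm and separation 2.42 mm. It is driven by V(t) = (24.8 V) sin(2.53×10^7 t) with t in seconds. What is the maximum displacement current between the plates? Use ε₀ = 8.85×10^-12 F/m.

The displacement current equals the conduction current C dV/dt, which peaks at C V₀ ω.
With C = ε₀A/d = (8.85×10^-12)(0.02455)/(2.42×10^-3) = 8.978×10^-11 F and ω = 2.53×10^7 rad/s, I_d,max = (8.978×10^-11)(24.8)(2.53×10^7) = 0.0563 A.

0.0563 A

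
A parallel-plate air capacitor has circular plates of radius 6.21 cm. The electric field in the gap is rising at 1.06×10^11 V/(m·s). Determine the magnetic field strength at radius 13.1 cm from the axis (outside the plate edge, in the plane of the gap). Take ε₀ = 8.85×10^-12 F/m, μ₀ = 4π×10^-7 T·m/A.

I_d = ε₀ dΦ_E/dt = ε₀ πR² (dE/dt) = (8.85×10^-12)(0.01212)(1.06×10^11) = 0.01137 A through the full plate area.
With r > R the enclosed displacement current is the full I_d; B = μ₀ I_d / (2πr) = 1.74×10^-8 T.

1.74×10^-8 T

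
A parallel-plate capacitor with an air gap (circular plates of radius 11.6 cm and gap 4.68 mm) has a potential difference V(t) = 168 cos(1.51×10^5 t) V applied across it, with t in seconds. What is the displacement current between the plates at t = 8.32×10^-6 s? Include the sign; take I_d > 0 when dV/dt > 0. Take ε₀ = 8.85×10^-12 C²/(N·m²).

-1.93×10^-3 A

dE/dt = (V₀ω/d)·−sin(ωt) with ωt = 1.25632 rad: (168)(1.51×10^5)(-0.9510)/(4.68×10^-3) = -5.155×10^9 V/(m·s).
I_d = ε₀ A dE/dt = (8.85×10^-12)(0.04227)(-5.155×10^9) = -1.93×10^-3 A.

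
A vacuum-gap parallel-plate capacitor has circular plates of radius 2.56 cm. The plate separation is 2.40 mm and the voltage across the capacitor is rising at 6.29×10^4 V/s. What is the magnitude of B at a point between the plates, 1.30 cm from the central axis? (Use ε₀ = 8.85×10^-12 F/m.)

1.89×10^-12 T

With E = V/d, dE/dt = 2.621×10^7 V/(m·s) and πR² = 2.059×10^-3 m², giving I_d = ε₀ πR² dE/dt = 4.776×10^-7 A.
An Ampèrian loop of radius r encloses a fraction (r/R)² of I_d. Then B·2πr = μ₀ I_d (r/R)², giving B = μ₀ I_d r/(2πR²) = 1.89×10^-12 T.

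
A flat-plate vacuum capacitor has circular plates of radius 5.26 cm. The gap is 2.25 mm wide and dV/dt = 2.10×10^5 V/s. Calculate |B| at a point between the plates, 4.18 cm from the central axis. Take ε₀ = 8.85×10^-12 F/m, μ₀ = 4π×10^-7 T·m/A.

dE/dt = (dV/dt)/d = 9.333×10^7 V/(m·s); I_d = ε₀(πR²)(dE/dt) = (8.85×10^-12)(8.692×10^-3)(9.333×10^7) = 7.179×10^-6 A.
For r < R the Ampère–Maxwell law gives B(2πr) = μ₀ I_d (r²/R²), so B = μ₀ I_d r/(2πR²) = (4π×10^-7)(7.179×10^-6)(0.0418)/(2π·0.0526²) = 2.17×10^-11 T.

2.17×10^-11 T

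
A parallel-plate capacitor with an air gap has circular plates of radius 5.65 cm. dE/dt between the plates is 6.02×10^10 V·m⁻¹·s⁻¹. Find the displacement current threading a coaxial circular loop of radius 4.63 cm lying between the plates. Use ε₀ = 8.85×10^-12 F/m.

Total displacement current: I_d = ε₀(πR²)(dE/dt) = (8.85×10^-12)(0.01003)(6.02×10^10) = 5.344×10^-3 A.
Through an area πr² the displacement current is I_d·(πr²/πR²) = I_d (r/R)² = 3.59×10^-3 A.

3.59×10^-3 A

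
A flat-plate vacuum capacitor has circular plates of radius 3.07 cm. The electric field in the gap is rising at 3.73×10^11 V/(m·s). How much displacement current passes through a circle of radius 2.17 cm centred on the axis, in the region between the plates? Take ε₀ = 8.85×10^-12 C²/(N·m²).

Through the whole plate area (πR² = 2.961×10^-3 m²), I_d = ε₀ πR² dE/dt = 9.774×10^-3 A.
Since J_d is uniform, the enclosed fraction is (r/R)² = 0.4996, giving I_d,enc = 4.88×10^-3 A.

4.88×10^-3 A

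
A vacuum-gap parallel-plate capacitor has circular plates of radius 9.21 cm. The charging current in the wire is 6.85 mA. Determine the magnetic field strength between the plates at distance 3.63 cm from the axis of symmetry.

Between the plates the displacement current equals the wire current: I_d = 6.85 mA = 6.85×10^-3 A.
For r < R the Ampère–Maxwell law gives B(2πr) = μ₀ I_d (r²/R²), so B = μ₀ I_d r/(2πR²) = (4π×10^-7)(6.85×10^-3)(0.0363)/(2π·0.0921²) = 5.86×10^-9 T.

5.86×10^-9 T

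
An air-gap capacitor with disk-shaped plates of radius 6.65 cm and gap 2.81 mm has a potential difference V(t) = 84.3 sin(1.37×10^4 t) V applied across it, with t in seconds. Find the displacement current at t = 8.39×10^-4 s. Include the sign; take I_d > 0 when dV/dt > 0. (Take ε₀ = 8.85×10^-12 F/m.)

2.42×10^-5 A

dE/dt = (V₀ω/d)·cos(ωt) with ωt = 11.4943 rad: (84.3)(1.37×10^4)(0.4783)/(2.81×10^-3) = 1.966×10^8 V/(m·s).
I_d = ε₀ A dE/dt = (8.85×10^-12)(0.01389)(1.966×10^8) = 2.42×10^-5 A.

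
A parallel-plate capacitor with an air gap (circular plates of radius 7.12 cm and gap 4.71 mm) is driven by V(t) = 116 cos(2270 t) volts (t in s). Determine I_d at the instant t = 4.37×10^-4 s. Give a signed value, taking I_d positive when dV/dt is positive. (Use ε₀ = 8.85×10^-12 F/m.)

C = ε₀A/d = (8.85×10^-12)(0.01593)/(4.71×10^-3) = 2.993×10^-11 F. dV/dt = V₀ω·−sin(ωt); at ωt = 0.99199 rad this factor is -0.8371.
I_d = C dV/dt = (2.993×10^-11)(116)(2270)(-0.8371) = -6.60×10^-6 A.

-6.60×10^-6 A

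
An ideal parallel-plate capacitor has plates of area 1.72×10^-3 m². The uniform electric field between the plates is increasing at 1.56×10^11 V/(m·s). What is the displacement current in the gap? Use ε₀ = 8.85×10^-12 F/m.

2.37×10^-3 A

With a uniform field, Φ_E = EA, so I_d = ε₀ A dE/dt = 2.37×10^-3 A.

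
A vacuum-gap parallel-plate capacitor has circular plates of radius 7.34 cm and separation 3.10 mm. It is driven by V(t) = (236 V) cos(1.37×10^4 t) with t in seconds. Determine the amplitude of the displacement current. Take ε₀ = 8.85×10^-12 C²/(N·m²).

1.56×10^-4 A

C = ε₀A/d = (8.85×10^-12)(0.01693)/(3.10×10^-3) = 4.833×10^-11 F; ω = 1.37×10^4 rad/s.
I_d = C dV/dt, so |I_d|_max = C V₀ ω = (4.833×10^-11)(236)(1.37×10^4) = 1.56×10^-4 A.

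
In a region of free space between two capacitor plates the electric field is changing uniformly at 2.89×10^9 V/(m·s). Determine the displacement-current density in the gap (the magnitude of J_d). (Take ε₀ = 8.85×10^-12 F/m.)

The displacement-current density is ε₀ ∂E/∂t = (8.85×10^-12)(2.89×10^9) = 0.0256 A/m².

0.0256 A/m²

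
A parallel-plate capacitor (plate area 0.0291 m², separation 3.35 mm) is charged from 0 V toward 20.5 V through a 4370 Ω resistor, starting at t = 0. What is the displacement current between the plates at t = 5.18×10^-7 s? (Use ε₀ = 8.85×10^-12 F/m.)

1.00×10^-3 A

C = ε₀A/d = (8.85×10^-12)(0.0291)/(3.35×10^-3) = 7.688×10^-11 F, so τ = RC = 3.360×10^-7 s.
The conduction current is I(t) = (V₀/R) e^(−t/τ), and the displacement current between the plates equals it.
t/τ = 1.542; I_d = (20.5/4370) · e^(−1.542) = (4.691×10^-3)(0.2140) = 1.00×10^-3 A.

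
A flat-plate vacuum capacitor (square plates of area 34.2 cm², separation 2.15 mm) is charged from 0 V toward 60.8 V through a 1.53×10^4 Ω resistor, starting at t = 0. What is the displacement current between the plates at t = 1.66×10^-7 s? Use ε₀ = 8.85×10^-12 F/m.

1.84×10^-3 A

C = ε₀A/d = (8.85×10^-12)(3.42×10^-3)/(2.15×10^-3) = 1.408×10^-11 F and τ = RC = 2.154×10^-7 s. I_d in the gap equals the RC charging current.
I_d(t) = (V₀/R) e^(−t/τ) = 3.974×10^-3 · e^(−0.7707) = 1.84×10^-3 A.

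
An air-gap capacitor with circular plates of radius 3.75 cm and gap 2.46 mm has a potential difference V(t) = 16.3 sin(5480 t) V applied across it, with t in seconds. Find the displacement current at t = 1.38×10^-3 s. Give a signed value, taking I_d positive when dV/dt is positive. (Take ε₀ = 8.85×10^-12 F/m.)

dV/dt = (16.3)(5480)·cos(7.5624) = 2.568×10^4 V/s.
I_d = C dV/dt with C = ε₀A/d = (8.85×10^-12)(4.418×10^-3)/(2.46×10^-3) = 1.589×10^-11 F, so I_d = (1.589×10^-11)(2.568×10^4) = 4.08×10^-7 A.

4.08×10^-7 A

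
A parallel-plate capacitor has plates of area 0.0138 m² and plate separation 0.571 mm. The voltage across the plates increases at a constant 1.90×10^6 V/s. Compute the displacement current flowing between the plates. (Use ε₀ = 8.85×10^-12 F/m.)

4.06×10^-4 A

C = ε₀A/d = (8.85×10^-12)(0.0138)/(5.71×10^-4) = 2.139×10^-10 F.
I_d = C dV/dt = (2.139×10^-10)(1.90×10^6) = 4.06×10^-4 A.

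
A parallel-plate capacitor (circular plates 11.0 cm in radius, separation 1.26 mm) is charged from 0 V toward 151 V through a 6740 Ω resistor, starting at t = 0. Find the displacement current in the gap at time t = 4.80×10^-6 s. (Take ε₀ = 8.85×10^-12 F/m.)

With C = ε₀A/d = (8.85×10^-12)(0.03801)/(1.26×10^-3) = 2.670×10^-10 F, the time constant is τ = RC = 1.800×10^-6 s, so t/τ = 2.667 and e^(−t/τ) = 0.06946.
I_d = I_cond = (V₀/R) e^(−t/τ) = (0.02240)(0.06946) = 1.56×10^-3 A.

1.56×10^-3 A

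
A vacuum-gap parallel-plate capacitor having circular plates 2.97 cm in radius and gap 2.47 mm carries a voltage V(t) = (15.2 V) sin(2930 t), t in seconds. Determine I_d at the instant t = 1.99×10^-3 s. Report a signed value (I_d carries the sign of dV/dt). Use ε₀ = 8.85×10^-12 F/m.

3.98×10^-7 A

C = ε₀A/d = (8.85×10^-12)(2.771×10^-3)/(2.47×10^-3) = 9.928×10^-12 F. dV/dt = V₀ω·cos(ωt); at ωt = 5.8307 rad this factor is 0.8994.
I_d = C dV/dt = (9.928×10^-12)(15.2)(2930)(0.8994) = 3.98×10^-7 A.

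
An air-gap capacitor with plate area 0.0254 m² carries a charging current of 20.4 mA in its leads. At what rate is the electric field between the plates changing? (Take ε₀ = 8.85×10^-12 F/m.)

By continuity, I_d in the gap equals the 20.4 mA flowing in the wire.
Inverting I_d = ε₀ A dE/dt gives dE/dt = 0.0204 / (8.85×10^-12 · 0.0254) = 9.08×10^10 V/(m·s).

9.08×10^10 V/(m·s)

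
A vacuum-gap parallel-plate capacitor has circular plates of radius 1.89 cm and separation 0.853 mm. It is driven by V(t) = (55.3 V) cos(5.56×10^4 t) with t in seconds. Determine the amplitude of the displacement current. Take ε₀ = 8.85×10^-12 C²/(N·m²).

3.58×10^-5 A

C = ε₀A/d = (8.85×10^-12)(1.122×10^-3)/(8.53×10^-4) = 1.164×10^-11 F; ω = 5.56×10^4 rad/s.
I_d = C dV/dt, so |I_d|_max = C V₀ ω = (1.164×10^-11)(55.3)(5.56×10^4) = 3.58×10^-5 A.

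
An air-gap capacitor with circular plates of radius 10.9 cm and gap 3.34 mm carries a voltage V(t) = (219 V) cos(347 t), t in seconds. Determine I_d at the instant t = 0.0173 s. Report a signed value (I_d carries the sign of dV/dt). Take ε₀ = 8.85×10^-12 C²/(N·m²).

C = ε₀A/d = (8.85×10^-12)(0.03733)/(3.34×10^-3) = 9.891×10^-11 F. dV/dt = V₀ω·−sin(ωt); at ωt = 6.0031 rad this factor is 0.2764.
I_d = C dV/dt = (9.891×10^-11)(219)(347)(0.2764) = 2.08×10^-6 A.

2.08×10^-6 A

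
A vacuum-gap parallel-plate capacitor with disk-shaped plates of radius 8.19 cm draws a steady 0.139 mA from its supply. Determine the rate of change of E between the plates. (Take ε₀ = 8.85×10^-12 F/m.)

7.45×10^8 V/(m·s)

Charge continuity gives I_d = I = 1.39×10^-4 A between the plates.
Since I_d = ε₀ A dE/dt, dE/dt = I_d/(ε₀A) = (1.39×10^-4)/((8.85×10^-12)(0.02107)) = 7.45×10^8 V/(m·s).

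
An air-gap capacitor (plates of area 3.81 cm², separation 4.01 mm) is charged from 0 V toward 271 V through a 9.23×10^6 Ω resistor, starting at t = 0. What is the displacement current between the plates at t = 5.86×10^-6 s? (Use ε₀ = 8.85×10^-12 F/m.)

1.38×10^-5 A

C = ε₀A/d = (8.85×10^-12)(3.81×10^-4)/(4.01×10^-3) = 8.409×10^-13 F and τ = RC = 7.762×10^-6 s. I_d in the gap equals the RC charging current.
I_d(t) = (V₀/R) e^(−t/τ) = 2.936×10^-5 · e^(−0.7550) = 1.38×10^-5 A.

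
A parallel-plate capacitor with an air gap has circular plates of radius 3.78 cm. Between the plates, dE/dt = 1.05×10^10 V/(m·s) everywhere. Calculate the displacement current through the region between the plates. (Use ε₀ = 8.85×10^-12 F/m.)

With a uniform field, Φ_E = EA, so I_d = ε₀ A dE/dt = 4.17×10^-4 A.

4.17×10^-4 A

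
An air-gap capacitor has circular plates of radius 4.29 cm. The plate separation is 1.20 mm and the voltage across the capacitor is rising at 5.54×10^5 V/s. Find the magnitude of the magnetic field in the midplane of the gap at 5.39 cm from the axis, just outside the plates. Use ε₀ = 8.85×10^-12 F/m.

dE/dt = (dV/dt)/d = 4.617×10^8 V/(m·s); I_d = ε₀(πR²)(dE/dt) = (8.85×10^-12)(5.782×10^-3)(4.617×10^8) = 2.363×10^-5 A.
For r ≥ R the full I_d is enclosed: B = μ₀ I_d/(2πr) = (4π×10^-7)(2.363×10^-5)/(2π·0.0539) = 8.77×10^-11 T.

8.77×10^-11 T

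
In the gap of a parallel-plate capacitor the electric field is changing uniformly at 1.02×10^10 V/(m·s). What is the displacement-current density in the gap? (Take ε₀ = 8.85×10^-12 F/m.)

J_d = ε₀ ∂E/∂t, so J_d = 0.0903 A/m².

0.0903 A/m²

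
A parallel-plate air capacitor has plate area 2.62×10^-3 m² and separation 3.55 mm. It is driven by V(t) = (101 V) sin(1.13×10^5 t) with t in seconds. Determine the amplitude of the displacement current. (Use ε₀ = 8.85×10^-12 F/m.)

C = ε₀A/d = (8.85×10^-12)(2.62×10^-3)/(3.55×10^-3) = 6.532×10^-12 F; ω = 1.13×10^5 rad/s.
I_d = C dV/dt, so |I_d|_max = C V₀ ω = (6.532×10^-12)(101)(1.13×10^5) = 7.45×10^-5 A.

7.45×10^-5 A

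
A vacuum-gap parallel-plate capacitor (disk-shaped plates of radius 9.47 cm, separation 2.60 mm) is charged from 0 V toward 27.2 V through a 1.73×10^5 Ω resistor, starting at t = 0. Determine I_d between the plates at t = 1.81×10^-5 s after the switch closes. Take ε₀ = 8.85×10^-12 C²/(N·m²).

5.28×10^-5 A

C = ε₀A/d = (8.85×10^-12)(0.02817)/(2.60×10^-3) = 9.589×10^-11 F and τ = RC = 1.659×10^-5 s. I_d in the gap equals the RC charging current.
I_d(t) = (V₀/R) e^(−t/τ) = 1.572×10^-4 · e^(−1.091) = 5.28×10^-5 A.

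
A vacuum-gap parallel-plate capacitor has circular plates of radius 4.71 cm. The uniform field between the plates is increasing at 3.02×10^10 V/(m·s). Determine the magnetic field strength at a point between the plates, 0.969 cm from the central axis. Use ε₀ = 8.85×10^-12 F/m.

Through the whole plate area (πR² = 6.969×10^-3 m²), I_d = ε₀ πR² dE/dt = 1.863×10^-3 A.
For r < R the Ampère–Maxwell law gives B(2πr) = μ₀ I_d (r²/R²), so B = μ₀ I_d r/(2πR²) = (4π×10^-7)(1.863×10^-3)(9.69×10^-3)/(2π·0.0471²) = 1.63×10^-9 T.

1.63×10^-9 T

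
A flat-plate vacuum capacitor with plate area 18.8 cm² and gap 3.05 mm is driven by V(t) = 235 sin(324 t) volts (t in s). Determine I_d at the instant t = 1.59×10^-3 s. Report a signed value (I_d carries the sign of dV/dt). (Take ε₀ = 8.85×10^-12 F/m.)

3.61×10^-7 A

dV/dt = (235)(324)·cos(0.51516) = 6.626×10^4 V/s.
I_d = C dV/dt with C = ε₀A/d = (8.85×10^-12)(1.88×10^-3)/(3.05×10^-3) = 5.455×10^-12 F, so I_d = (5.455×10^-12)(6.626×10^4) = 3.61×10^-7 A.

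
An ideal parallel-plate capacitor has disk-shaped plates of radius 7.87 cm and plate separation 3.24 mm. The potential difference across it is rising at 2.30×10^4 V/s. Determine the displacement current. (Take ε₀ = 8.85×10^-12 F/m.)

The field between the plates is E = V/d, so dE/dt = (2.30×10^4)/(3.24×10^-3 m) = 7.099×10^6 V/(m·s).
I_d = ε₀ A (dE/dt) = (8.85×10^-12)(0.01946)(7.099×10^6) = 1.22×10^-6 A.

1.22×10^-6 A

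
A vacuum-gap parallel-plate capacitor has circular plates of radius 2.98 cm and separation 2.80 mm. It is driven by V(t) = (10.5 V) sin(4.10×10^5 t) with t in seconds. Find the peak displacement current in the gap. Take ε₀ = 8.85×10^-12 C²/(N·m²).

3.80×10^-5 A

C = ε₀A/d = (8.85×10^-12)(2.790×10^-3)/(2.80×10^-3) = 8.818×10^-12 F; ω = 4.10×10^5 rad/s.
I_d = C dV/dt, so |I_d|_max = C V₀ ω = (8.818×10^-12)(10.5)(4.10×10^5) = 3.80×10^-5 A.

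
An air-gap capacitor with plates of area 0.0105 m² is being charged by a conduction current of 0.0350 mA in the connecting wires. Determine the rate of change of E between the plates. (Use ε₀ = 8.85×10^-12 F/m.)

By continuity, I_d in the gap equals the 0.0350 mA flowing in the wire.
Then dE/dt = I_d/(ε₀A) = 3.77×10^8 V/(m·s).

3.77×10^8 V/(m·s)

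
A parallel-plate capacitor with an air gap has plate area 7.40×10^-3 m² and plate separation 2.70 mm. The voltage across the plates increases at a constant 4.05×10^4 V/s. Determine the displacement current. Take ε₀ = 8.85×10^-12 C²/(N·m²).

9.82×10^-7 A

The field between the plates is E = V/d, so dE/dt = (4.05×10^4)/(2.70×10^-3 m) = 1.500×10^7 V/(m·s).
I_d = ε₀ A (dE/dt) = (8.85×10^-12)(7.40×10^-3)(1.500×10^7) = 9.82×10^-7 A.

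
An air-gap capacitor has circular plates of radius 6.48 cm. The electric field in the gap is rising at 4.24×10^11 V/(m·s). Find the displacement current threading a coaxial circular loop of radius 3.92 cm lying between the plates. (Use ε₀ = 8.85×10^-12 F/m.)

0.0181 A

Through the whole plate area (πR² = 0.01319 m²), I_d = ε₀ πR² dE/dt = 0.04949 A.
Since J_d is uniform, the enclosed fraction is (r/R)² = 0.3660, giving I_d,enc = 0.0181 A.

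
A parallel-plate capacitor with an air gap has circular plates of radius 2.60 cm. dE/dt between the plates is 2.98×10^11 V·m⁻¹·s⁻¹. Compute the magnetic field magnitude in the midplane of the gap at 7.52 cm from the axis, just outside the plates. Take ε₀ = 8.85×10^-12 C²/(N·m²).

I_d = ε₀ dΦ_E/dt = ε₀ πR² (dE/dt) = (8.85×10^-12)(2.124×10^-3)(2.98×10^11) = 5.602×10^-3 A through the full plate area.
For r ≥ R the full I_d is enclosed: B = μ₀ I_d/(2πr) = (4π×10^-7)(5.602×10^-3)/(2π·0.0752) = 1.49×10^-8 T.

1.49×10^-8 T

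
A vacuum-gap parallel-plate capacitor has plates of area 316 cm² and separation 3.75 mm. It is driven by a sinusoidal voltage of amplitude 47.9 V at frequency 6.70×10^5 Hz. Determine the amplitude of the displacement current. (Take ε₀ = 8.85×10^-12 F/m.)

C = ε₀A/d = (8.85×10^-12)(0.0316)/(3.75×10^-3) = 7.458×10^-11 F; ω = 2πf = 4.210×10^6 rad/s.
I_d = C dV/dt, so |I_d|_max = C V₀ ω = (7.458×10^-11)(47.9)(4.210×10^6) = 0.0150 A.

0.0150 A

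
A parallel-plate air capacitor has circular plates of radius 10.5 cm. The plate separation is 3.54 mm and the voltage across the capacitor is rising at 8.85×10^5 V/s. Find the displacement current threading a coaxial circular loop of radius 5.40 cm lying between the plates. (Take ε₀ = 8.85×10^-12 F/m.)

I_d = C dV/dt with C = ε₀πR²/d = 8.660×10^-11 F, so I_d = (8.660×10^-11)(8.85×10^5) = 7.664×10^-5 A.
Through an area πr² the displacement current is I_d·(πr²/πR²) = I_d (r/R)² = 2.03×10^-5 A.

2.03×10^-5 A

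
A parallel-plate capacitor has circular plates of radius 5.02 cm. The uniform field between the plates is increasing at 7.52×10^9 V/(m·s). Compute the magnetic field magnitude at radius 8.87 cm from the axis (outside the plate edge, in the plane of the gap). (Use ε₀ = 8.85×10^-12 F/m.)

Through the whole plate area (πR² = 7.917×10^-3 m²), I_d = ε₀ πR² dE/dt = 5.269×10^-4 A.
For r ≥ R the full I_d is enclosed: B = μ₀ I_d/(2πr) = (4π×10^-7)(5.269×10^-4)/(2π·0.0887) = 1.19×10^-9 T.

1.19×10^-9 T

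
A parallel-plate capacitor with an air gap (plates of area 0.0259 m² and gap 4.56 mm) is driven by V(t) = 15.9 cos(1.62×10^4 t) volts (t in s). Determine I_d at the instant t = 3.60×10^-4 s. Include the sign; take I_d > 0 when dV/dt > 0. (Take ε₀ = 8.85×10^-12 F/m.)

dV/dt = (15.9)(1.62×10^4)·−sin(5.832) = 1.123×10^5 V/s.
I_d = C dV/dt with C = ε₀A/d = (8.85×10^-12)(0.0259)/(4.56×10^-3) = 5.027×10^-11 F, so I_d = (5.027×10^-11)(1.123×10^5) = 5.65×10^-6 A.

5.65×10^-6 A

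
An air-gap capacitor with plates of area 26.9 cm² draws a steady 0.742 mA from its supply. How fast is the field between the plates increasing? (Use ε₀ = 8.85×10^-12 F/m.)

3.12×10^10 V/(m·s)

The displacement current between the plates equals the conduction current, I_d = 0.742 mA.
Since I_d = ε₀ A dE/dt, dE/dt = I_d/(ε₀A) = (7.42×10^-4)/((8.85×10^-12)(2.69×10^-3)) = 3.12×10^10 V/(m·s).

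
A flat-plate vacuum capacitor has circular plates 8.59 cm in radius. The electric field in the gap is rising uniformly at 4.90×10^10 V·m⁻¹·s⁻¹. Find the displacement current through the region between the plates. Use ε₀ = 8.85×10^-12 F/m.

With a uniform field, Φ_E = EA, so I_d = ε₀ A dE/dt = 0.0101 A.

0.0101 A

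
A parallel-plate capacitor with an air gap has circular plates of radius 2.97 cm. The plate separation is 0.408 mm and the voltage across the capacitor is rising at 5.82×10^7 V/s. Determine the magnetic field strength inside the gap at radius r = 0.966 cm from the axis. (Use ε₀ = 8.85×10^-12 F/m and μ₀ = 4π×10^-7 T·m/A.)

With E = V/d, dE/dt = 1.426×10^11 V/(m·s) and πR² = 2.771×10^-3 m², giving I_d = ε₀ πR² dE/dt = 3.497×10^-3 A.
∮B·dl = μ₀ I_d,enc with I_d,enc = I_d r²/R² = 3.699×10^-4 A; so B = μ₀ I_d,enc/(2πr) = 7.66×10^-9 T.

7.66×10^-9 T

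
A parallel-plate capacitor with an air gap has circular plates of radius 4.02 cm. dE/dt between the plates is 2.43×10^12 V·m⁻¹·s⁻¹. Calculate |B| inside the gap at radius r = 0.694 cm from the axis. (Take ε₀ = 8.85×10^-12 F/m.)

9.38×10^-8 T

Total displacement current: I_d = ε₀(πR²)(dE/dt) = (8.85×10^-12)(5.077×10^-3)(2.43×10^12) = 0.1092 A.
∮B·dl = μ₀ I_d,enc with I_d,enc = I_d r²/R² = 3.255×10^-3 A; so B = μ₀ I_d,enc/(2πr) = 9.38×10^-8 T.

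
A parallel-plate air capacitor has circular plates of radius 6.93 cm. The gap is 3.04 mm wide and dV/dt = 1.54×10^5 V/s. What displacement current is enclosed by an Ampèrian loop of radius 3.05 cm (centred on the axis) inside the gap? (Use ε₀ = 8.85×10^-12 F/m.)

I_d = C dV/dt with C = ε₀πR²/d = 4.393×10^-11 F, so I_d = (4.393×10^-11)(1.54×10^5) = 6.765×10^-6 A.
The field is uniform, so I_d,enc = I_d (r/R)² = (6.765×10^-6)(3.05/6.93)² = 1.31×10^-6 A.

1.31×10^-6 A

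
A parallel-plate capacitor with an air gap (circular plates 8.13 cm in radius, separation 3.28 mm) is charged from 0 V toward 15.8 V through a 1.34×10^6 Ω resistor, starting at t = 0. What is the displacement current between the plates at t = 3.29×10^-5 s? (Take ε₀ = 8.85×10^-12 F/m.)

With C = ε₀A/d = (8.85×10^-12)(0.02076)/(3.28×10^-3) = 5.601×10^-11 F, the time constant is τ = RC = 7.505×10^-5 s, so t/τ = 0.4384 and e^(−t/τ) = 0.6451.
I_d = I_cond = (V₀/R) e^(−t/τ) = (1.179×10^-5)(0.6451) = 7.61×10^-6 A.

7.61×10^-6 A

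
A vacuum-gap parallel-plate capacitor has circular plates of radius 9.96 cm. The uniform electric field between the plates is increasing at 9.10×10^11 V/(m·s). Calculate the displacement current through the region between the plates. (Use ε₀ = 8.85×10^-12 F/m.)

I_d = ε₀ A (dE/dt) = (8.85×10^-12)(0.03117 m²)(9.10×10^11) = 0.251 A.

0.251 A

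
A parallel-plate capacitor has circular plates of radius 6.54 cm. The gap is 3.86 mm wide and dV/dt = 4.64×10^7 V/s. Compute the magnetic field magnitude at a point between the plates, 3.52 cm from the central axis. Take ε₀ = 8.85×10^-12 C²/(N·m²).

dE/dt = (dV/dt)/d = 1.202×10^10 V/(m·s); I_d = ε₀(πR²)(dE/dt) = (8.85×10^-12)(0.01344)(1.202×10^10) = 1.430×10^-3 A.
An Ampèrian loop of radius r encloses a fraction (r/R)² of I_d. Then B·2πr = μ₀ I_d (r/R)², giving B = μ₀ I_d r/(2πR²) = 2.35×10^-9 T.

2.35×10^-9 T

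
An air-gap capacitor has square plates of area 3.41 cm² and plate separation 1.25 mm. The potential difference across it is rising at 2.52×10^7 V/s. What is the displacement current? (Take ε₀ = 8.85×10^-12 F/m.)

6.08×10^-5 A

The field between the plates is E = V/d, so dE/dt = (2.52×10^7)/(1.25×10^-3 m) = 2.016×10^10 V/(m·s).
I_d = ε₀ A (dE/dt) = (8.85×10^-12)(3.41×10^-4)(2.016×10^10) = 6.08×10^-5 A.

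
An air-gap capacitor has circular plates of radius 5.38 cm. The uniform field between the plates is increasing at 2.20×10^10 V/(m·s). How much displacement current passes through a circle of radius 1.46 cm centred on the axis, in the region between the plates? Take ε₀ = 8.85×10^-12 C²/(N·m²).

1.30×10^-4 A

Total displacement current: I_d = ε₀(πR²)(dE/dt) = (8.85×10^-12)(9.093×10^-3)(2.20×10^10) = 1.770×10^-3 A.
Through an area πr² the displacement current is I_d·(πr²/πR²) = I_d (r/R)² = 1.30×10^-4 A.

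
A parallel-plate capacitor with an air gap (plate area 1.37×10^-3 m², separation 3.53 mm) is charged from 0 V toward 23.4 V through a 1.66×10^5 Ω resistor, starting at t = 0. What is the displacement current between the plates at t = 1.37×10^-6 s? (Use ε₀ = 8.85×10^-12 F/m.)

With C = ε₀A/d = (8.85×10^-12)(1.37×10^-3)/(3.53×10^-3) = 3.435×10^-12 F, the time constant is τ = RC = 5.702×10^-7 s, so t/τ = 2.403 and e^(−t/τ) = 0.09045.
I_d = I_cond = (V₀/R) e^(−t/τ) = (1.410×10^-4)(0.09045) = 1.28×10^-5 A.

1.28×10^-5 A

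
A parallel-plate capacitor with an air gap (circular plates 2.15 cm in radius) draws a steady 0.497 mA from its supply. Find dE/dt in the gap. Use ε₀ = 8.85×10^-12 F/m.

3.87×10^10 V/(m·s)

The displacement current between the plates equals the conduction current, I_d = 0.497 mA.
Since I_d = ε₀ A dE/dt, dE/dt = I_d/(ε₀A) = (4.97×10^-4)/((8.85×10^-12)(1.452×10^-3)) = 3.87×10^10 V/(m·s).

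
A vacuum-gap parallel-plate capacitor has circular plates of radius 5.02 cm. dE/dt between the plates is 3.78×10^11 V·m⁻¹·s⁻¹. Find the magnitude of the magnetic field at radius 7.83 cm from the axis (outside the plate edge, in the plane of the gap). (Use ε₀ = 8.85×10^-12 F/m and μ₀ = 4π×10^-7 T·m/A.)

I_d = ε₀ dΦ_E/dt = ε₀ πR² (dE/dt) = (8.85×10^-12)(7.917×10^-3)(3.78×10^11) = 0.02648 A through the full plate area.
With r > R the enclosed displacement current is the full I_d; B = μ₀ I_d / (2πr) = 6.76×10^-8 T.

6.76×10^-8 T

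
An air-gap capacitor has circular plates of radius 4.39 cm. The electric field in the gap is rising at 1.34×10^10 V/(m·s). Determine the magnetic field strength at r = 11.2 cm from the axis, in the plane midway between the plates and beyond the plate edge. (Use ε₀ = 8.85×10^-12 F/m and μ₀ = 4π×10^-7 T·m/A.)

I_d = ε₀ dΦ_E/dt = ε₀ πR² (dE/dt) = (8.85×10^-12)(6.055×10^-3)(1.34×10^10) = 7.181×10^-4 A through the full plate area.
Outside the plates the loop encloses all of I_d, so B·2πr = μ₀ I_d and B = 1.28×10^-9 T.

1.28×10^-9 T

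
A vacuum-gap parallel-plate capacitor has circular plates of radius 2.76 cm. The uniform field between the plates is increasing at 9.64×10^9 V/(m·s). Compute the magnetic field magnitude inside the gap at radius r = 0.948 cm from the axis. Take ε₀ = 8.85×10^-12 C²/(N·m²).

5.08×10^-10 T

I_d = ε₀ dΦ_E/dt = ε₀ πR² (dE/dt) = (8.85×10^-12)(2.393×10^-3)(9.64×10^9) = 2.042×10^-4 A through the full plate area.
∮B·dl = μ₀ I_d,enc with I_d,enc = I_d r²/R² = 2.409×10^-5 A; so B = μ₀ I_d,enc/(2πr) = 5.08×10^-10 T.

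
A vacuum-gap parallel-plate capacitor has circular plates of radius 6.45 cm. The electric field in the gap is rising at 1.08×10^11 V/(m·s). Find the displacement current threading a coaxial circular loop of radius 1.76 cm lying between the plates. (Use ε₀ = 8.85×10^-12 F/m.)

Through the whole plate area (πR² = 0.01307 m²), I_d = ε₀ πR² dE/dt = 0.01249 A.
Since J_d is uniform, the enclosed fraction is (r/R)² = 0.07446, giving I_d,enc = 9.30×10^-4 A.

9.30×10^-4 A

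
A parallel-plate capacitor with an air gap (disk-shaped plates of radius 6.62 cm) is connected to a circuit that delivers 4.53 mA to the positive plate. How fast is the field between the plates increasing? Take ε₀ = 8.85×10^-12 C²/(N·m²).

3.72×10^10 V/(m·s)

By continuity, I_d in the gap equals the 4.53 mA flowing in the wire.
Since I_d = ε₀ A dE/dt, dE/dt = I_d/(ε₀A) = (4.53×10^-3)/((8.85×10^-12)(0.01377)) = 3.72×10^10 V/(m·s).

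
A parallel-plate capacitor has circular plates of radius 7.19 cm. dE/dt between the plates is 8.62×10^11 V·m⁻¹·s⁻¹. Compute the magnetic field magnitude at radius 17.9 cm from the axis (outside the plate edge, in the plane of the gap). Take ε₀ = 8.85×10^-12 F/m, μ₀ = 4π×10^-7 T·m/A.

Total displacement current: I_d = ε₀(πR²)(dE/dt) = (8.85×10^-12)(0.01624)(8.62×10^11) = 0.1239 A.
With r > R the enclosed displacement current is the full I_d; B = μ₀ I_d / (2πr) = 1.38×10^-7 T.

1.38×10^-7 T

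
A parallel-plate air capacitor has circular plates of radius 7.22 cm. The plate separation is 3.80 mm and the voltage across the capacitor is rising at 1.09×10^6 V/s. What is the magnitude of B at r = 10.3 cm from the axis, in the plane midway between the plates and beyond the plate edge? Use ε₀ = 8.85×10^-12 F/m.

8.07×10^-11 T

With E = V/d, dE/dt = 2.868×10^8 V/(m·s) and πR² = 0.01638 m², giving I_d = ε₀ πR² dE/dt = 4.158×10^-5 A.
With r > R the enclosed displacement current is the full I_d; B = μ₀ I_d / (2πr) = 8.07×10^-11 T.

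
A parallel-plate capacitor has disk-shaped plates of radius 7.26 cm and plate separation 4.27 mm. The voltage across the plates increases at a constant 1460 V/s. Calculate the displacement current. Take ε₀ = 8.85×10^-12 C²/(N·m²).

5.01×10^-8 A

C = ε₀A/d = (8.85×10^-12)(0.01656)/(4.27×10^-3) = 3.432×10^-11 F.
I_d = C dV/dt = (3.432×10^-11)(1460) = 5.01×10^-8 A.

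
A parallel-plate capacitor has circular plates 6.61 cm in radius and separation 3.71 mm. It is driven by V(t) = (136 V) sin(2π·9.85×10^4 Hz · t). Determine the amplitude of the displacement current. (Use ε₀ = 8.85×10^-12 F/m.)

(dE/dt)_max = V₀ω/d = 2.269×10^10 V/(m·s); ω = 2πf = 6.189×10^5 rad/s.
I_d,max = ε₀ A (dE/dt)_max = (8.85×10^-12)(0.01373)(2.269×10^10) = 2.76×10^-3 A.

2.76×10^-3 A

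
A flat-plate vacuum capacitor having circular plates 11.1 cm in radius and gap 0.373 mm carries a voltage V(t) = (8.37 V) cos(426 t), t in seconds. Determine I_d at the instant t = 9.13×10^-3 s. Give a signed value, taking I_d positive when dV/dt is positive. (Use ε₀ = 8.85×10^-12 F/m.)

dV/dt = (8.37)(426)·−sin(3.88938) = 2425 V/s.
I_d = C dV/dt with C = ε₀A/d = (8.85×10^-12)(0.03871)/(3.73×10^-4) = 9.185×10^-10 F, so I_d = (9.185×10^-10)(2425) = 2.23×10^-6 A.

2.23×10^-6 A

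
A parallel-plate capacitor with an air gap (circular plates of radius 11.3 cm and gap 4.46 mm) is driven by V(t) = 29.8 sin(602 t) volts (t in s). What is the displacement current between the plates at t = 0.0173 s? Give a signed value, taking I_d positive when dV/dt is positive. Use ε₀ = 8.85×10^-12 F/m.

C = ε₀A/d = (8.85×10^-12)(0.04011)/(4.46×10^-3) = 7.959×10^-11 F. dV/dt = V₀ω·cos(ωt); at ωt = 10.4146 rad this factor is -0.5488.
I_d = C dV/dt = (7.959×10^-11)(29.8)(602)(-0.5488) = -7.84×10^-7 A.

-7.84×10^-7 A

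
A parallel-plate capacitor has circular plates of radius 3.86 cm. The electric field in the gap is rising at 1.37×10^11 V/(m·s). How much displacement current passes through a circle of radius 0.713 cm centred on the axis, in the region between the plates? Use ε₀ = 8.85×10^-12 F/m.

1.94×10^-4 A

Total displacement current: I_d = ε₀(πR²)(dE/dt) = (8.85×10^-12)(4.681×10^-3)(1.37×10^11) = 5.675×10^-3 A.
Since J_d is uniform, the enclosed fraction is (r/R)² = 0.03412, giving I_d,enc = 1.94×10^-4 A.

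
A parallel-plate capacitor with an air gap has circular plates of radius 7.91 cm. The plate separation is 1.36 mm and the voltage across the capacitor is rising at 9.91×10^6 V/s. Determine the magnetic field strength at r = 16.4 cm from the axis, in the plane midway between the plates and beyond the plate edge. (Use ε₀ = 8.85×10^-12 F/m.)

1.55×10^-9 T

With E = V/d, dE/dt = 7.287×10^9 V/(m·s) and πR² = 0.01966 m², giving I_d = ε₀ πR² dE/dt = 1.268×10^-3 A.
With r > R the enclosed displacement current is the full I_d; B = μ₀ I_d / (2πr) = 1.55×10^-9 T.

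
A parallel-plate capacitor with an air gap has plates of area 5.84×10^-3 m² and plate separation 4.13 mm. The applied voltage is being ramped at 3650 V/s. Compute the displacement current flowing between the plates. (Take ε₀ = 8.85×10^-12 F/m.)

C = ε₀A/d = (8.85×10^-12)(5.84×10^-3)/(4.13×10^-3) = 1.251×10^-11 F.
I_d = C dV/dt = (1.251×10^-11)(3650) = 4.57×10^-8 A.

4.57×10^-8 A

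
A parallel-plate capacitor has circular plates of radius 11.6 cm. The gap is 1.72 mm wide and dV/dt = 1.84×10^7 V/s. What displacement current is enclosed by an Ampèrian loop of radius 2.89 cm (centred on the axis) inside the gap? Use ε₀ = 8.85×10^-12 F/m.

dE/dt = (dV/dt)/d = 1.070×10^10 V/(m·s); I_d = ε₀(πR²)(dE/dt) = (8.85×10^-12)(0.04227)(1.070×10^10) = 4.003×10^-3 A.
Since J_d is uniform, the enclosed fraction is (r/R)² = 0.06207, giving I_d,enc = 2.48×10^-4 A.

2.48×10^-4 A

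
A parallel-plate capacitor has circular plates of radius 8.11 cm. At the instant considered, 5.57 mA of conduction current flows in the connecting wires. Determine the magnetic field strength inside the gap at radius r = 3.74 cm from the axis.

Between the plates the displacement current equals the wire current: I_d = 5.57 mA = 5.57×10^-3 A.
An Ampèrian loop of radius r encloses a fraction (r/R)² of I_d. Then B·2πr = μ₀ I_d (r/R)², giving B = μ₀ I_d r/(2πR²) = 6.33×10^-9 T.

6.33×10^-9 T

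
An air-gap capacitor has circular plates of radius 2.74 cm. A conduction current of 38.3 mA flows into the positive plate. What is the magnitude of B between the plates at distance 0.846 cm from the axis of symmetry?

No conduction current crosses the gap, so I_d there equals the 0.0383 A in the leads.
∮B·dl = μ₀ I_d,enc with I_d,enc = I_d r²/R² = 3.651×10^-3 A; so B = μ₀ I_d,enc/(2πr) = 8.63×10^-8 T.

8.63×10^-8 T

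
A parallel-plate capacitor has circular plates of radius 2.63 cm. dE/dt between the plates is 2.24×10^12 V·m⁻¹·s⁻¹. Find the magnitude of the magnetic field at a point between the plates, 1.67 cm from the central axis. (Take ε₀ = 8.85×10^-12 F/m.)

2.08×10^-7 T

Total displacement current: I_d = ε₀(πR²)(dE/dt) = (8.85×10^-12)(2.173×10^-3)(2.24×10^12) = 0.04308 A.
An Ampèrian loop of radius r encloses a fraction (r/R)² of I_d. Then B·2πr = μ₀ I_d (r/R)², giving B = μ₀ I_d r/(2πR²) = 2.08×10^-7 T.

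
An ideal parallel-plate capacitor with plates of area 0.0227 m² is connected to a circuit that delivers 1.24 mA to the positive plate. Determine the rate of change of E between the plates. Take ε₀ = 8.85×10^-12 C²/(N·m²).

6.17×10^9 V/(m·s)

The displacement current between the plates equals the conduction current, I_d = 1.24 mA.
Then dE/dt = I_d/(ε₀A) = 6.17×10^9 V/(m·s).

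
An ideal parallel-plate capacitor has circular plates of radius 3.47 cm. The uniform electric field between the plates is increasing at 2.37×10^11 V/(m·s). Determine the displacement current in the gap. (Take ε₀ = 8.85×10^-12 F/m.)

7.93×10^-3 A

The displacement current is ε₀ times dΦ_E/dt = ε₀ A dE/dt = (8.85×10^-12)(3.783×10^-3)(2.37×10^11) = 7.93×10^-3 A.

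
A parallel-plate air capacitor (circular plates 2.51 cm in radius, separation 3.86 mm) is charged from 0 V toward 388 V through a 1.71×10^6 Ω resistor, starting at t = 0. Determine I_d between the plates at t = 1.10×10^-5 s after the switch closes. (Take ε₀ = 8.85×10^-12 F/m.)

5.50×10^-5 A

C = ε₀A/d = (8.85×10^-12)(1.979×10^-3)/(3.86×10^-3) = 4.537×10^-12 F, so τ = RC = 7.758×10^-6 s.
The conduction current is I(t) = (V₀/R) e^(−t/τ), and the displacement current between the plates equals it.
t/τ = 1.418; I_d = (388/1.71×10^6) · e^(−1.418) = (2.269×10^-4)(0.2422) = 5.50×10^-5 A.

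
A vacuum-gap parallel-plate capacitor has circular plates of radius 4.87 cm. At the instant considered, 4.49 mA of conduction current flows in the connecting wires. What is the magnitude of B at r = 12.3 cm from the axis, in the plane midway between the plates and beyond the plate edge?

7.30×10^-9 T

No conduction current crosses the gap, so I_d there equals the 4.49×10^-3 A in the leads.
Outside the plates the loop encloses all of I_d, so B·2πr = μ₀ I_d and B = 7.30×10^-9 T.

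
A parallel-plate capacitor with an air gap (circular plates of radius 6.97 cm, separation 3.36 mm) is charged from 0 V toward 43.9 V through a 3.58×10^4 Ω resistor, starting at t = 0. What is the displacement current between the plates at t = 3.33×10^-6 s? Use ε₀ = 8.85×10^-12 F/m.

1.21×10^-4 A

C = ε₀A/d = (8.85×10^-12)(0.01526)/(3.36×10^-3) = 4.019×10^-11 F, so τ = RC = 1.439×10^-6 s.
The conduction current is I(t) = (V₀/R) e^(−t/τ), and the displacement current between the plates equals it.
t/τ = 2.314; I_d = (43.9/3.58×10^4) · e^(−2.314) = (1.226×10^-3)(0.09886) = 1.21×10^-4 A.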